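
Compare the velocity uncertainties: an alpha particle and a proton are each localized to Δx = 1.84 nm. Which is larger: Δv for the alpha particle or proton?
The proton has the larger minimum velocity uncertainty, by a ratio of 4.0.

For both particles, Δp_min = ℏ/(2Δx) = 2.866e-26 kg·m/s (same for both).

The velocity uncertainty is Δv = Δp/m:
- alpha particle: Δv = 2.866e-26 / 6.645e-27 = 4.313e+00 m/s = 4.313 m/s
- proton: Δv = 2.866e-26 / 1.673e-27 = 1.713e+01 m/s = 17.133 m/s

Ratio: 1.713e+01 / 4.313e+00 = 4.0

The lighter particle has larger velocity uncertainty because Δv ∝ 1/m.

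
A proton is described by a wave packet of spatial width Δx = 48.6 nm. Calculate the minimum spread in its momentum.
1.085 × 10^-27 kg·m/s

For a wave packet, the spatial width Δx and momentum spread Δp are related by the uncertainty principle:
ΔxΔp ≥ ℏ/2

The minimum momentum spread is:
Δp_min = ℏ/(2Δx)
Δp_min = (1.055e-34 J·s) / (2 × 4.860e-08 m)
Δp_min = 1.085e-27 kg·m/s

A wave packet cannot have both a well-defined position and well-defined momentum.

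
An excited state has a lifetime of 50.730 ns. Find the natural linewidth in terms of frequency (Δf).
1.569 MHz

Using the energy-time uncertainty principle and E = hf:
ΔEΔt ≥ ℏ/2
hΔf·Δt ≥ ℏ/2

The minimum frequency uncertainty is:
Δf = ℏ/(2hτ) = 1/(4πτ)
Δf = 1/(4π × 5.073e-08 s)
Δf = 1.569e+06 Hz = 1.569 MHz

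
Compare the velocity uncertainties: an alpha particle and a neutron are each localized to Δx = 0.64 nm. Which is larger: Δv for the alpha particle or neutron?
The neutron has the larger minimum velocity uncertainty, by a ratio of 4.0.

For both particles, Δp_min = ℏ/(2Δx) = 8.239e-26 kg·m/s (same for both).

The velocity uncertainty is Δv = Δp/m:
- alpha particle: Δv = 8.239e-26 / 6.645e-27 = 1.240e+01 m/s = 12.399 m/s
- neutron: Δv = 8.239e-26 / 1.675e-27 = 4.919e+01 m/s = 49.189 m/s

Ratio: 4.919e+01 / 1.240e+01 = 4.0

The lighter particle has larger velocity uncertainty because Δv ∝ 1/m.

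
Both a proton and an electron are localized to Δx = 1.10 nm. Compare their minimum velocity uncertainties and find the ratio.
The electron has the larger minimum velocity uncertainty, by a ratio of 1836.2.

For both particles, Δp_min = ℏ/(2Δx) = 4.794e-26 kg·m/s (same for both).

The velocity uncertainty is Δv = Δp/m:
- proton: Δv = 4.794e-26 / 1.673e-27 = 2.866e+01 m/s = 28.659 m/s
- electron: Δv = 4.794e-26 / 9.109e-31 = 5.262e+04 m/s = 52.622 km/s

Ratio: 5.262e+04 / 2.866e+01 = 1836.2

The lighter particle has larger velocity uncertainty because Δv ∝ 1/m.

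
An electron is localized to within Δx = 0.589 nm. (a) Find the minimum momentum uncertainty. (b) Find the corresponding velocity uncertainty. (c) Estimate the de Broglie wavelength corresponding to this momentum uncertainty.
(a) Δp_min = 8.952 × 10^-26 kg·m/s
(b) Δv_min = 98.275 km/s
(c) λ_dB = 7.402 nm

Step-by-step:

(a) From the uncertainty principle:
Δp_min = ℏ/(2Δx) = (1.055e-34 J·s)/(2 × 5.890e-10 m) = 8.952e-26 kg·m/s

(b) The velocity uncertainty:
Δv = Δp/m = (8.952e-26 kg·m/s)/(9.109e-31 kg) = 9.827e+04 m/s = 98.275 km/s

(c) The de Broglie wavelength for this momentum:
λ = h/p = (6.626e-34 J·s)/(8.952e-26 kg·m/s) = 7.402e-09 m = 7.402 nm

Note: The de Broglie wavelength is comparable to the localization size, as expected from wave-particle duality.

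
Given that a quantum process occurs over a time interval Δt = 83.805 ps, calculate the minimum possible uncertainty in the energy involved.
3.927 μeV

Using the energy-time uncertainty principle:
ΔEΔt ≥ ℏ/2

The minimum uncertainty in energy is:
ΔE_min = ℏ/(2Δt)
ΔE_min = (1.055e-34 J·s) / (2 × 8.381e-11 s)
ΔE_min = 6.292e-25 J = 3.927 μeV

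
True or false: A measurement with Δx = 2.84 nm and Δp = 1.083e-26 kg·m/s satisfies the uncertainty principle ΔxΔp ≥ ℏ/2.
No, it violates the uncertainty principle (impossible measurement).

Calculate the product ΔxΔp:
ΔxΔp = (2.840e-09 m) × (1.083e-26 kg·m/s)
ΔxΔp = 3.076e-35 J·s

Compare to the minimum allowed value ℏ/2:
ℏ/2 = 5.273e-35 J·s

Since ΔxΔp = 3.076e-35 J·s < 5.273e-35 J·s = ℏ/2,
the measurement violates the uncertainty principle.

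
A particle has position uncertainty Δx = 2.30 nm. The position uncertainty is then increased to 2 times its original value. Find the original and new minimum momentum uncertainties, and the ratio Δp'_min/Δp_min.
Original Δp_min = 2.293 × 10^-26 kg·m/s; new Δp'_min = 1.146 × 10^-26 kg·m/s; ratio Δp'_min/Δp_min = 1/2.

From the uncertainty principle ΔxΔp ≥ ℏ/2, the minimum momentum uncertainty is Δp_min = ℏ/(2Δx).

Original (Δx = 2.30 nm = 2.300e-09 m):
Δp_min = (1.055e-34 J·s)/(2 × 2.300e-09 m) = 2.293e-26 kg·m/s

When Δx → 2Δx:
Δp'_min = ℏ/(2 × 2Δx) = (1/2) × ℏ/(2Δx) = (1/2) × Δp_min
Δp'_min = 1/2 × 2.293e-26 kg·m/s = 1.146e-26 kg·m/s

Since Δp_min ∝ 1/Δx, when Δx is increased to 2 times its original value, Δp_min decreases to 1/2 of its original value.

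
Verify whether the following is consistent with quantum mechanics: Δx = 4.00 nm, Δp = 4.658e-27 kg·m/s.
No, it violates the uncertainty principle (impossible measurement).

Calculate the product ΔxΔp:
ΔxΔp = (4.000e-09 m) × (4.658e-27 kg·m/s)
ΔxΔp = 1.863e-35 J·s

Compare to the minimum allowed value ℏ/2:
ℏ/2 = 5.273e-35 J·s

Since ΔxΔp = 1.863e-35 J·s < 5.273e-35 J·s = ℏ/2,
the measurement violates the uncertainty principle.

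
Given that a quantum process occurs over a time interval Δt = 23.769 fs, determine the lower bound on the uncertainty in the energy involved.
13.846 meV

Using the energy-time uncertainty principle:
ΔEΔt ≥ ℏ/2

The minimum uncertainty in energy is:
ΔE_min = ℏ/(2Δt)
ΔE_min = (1.055e-34 J·s) / (2 × 2.377e-14 s)
ΔE_min = 2.218e-21 J = 13.846 meV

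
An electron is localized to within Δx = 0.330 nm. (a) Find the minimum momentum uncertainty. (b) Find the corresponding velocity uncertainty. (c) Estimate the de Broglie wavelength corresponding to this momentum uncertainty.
(a) Δp_min = 1.598 × 10^-25 kg·m/s
(b) Δv_min = 175.406 km/s
(c) λ_dB = 4.147 nm

Step-by-step:

(a) From the uncertainty principle:
Δp_min = ℏ/(2Δx) = (1.055e-34 J·s)/(2 × 3.300e-10 m) = 1.598e-25 kg·m/s

(b) The velocity uncertainty:
Δv = Δp/m = (1.598e-25 kg·m/s)/(9.109e-31 kg) = 1.754e+05 m/s = 175.406 km/s

(c) The de Broglie wavelength for this momentum:
λ = h/p = (6.626e-34 J·s)/(1.598e-25 kg·m/s) = 4.147e-09 m = 4.147 nm

Note: The de Broglie wavelength is comparable to the localization size, as expected from wave-particle duality.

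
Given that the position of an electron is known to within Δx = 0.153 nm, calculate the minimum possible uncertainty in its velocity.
378.326 km/s

Using the Heisenberg uncertainty principle and Δp = mΔv:
ΔxΔp ≥ ℏ/2
Δx(mΔv) ≥ ℏ/2

The minimum uncertainty in velocity is:
Δv_min = ℏ/(2mΔx)
Δv_min = (1.055e-34 J·s) / (2 × 9.109e-31 kg × 1.530e-10 m)
Δv_min = 3.783e+05 m/s = 378.326 km/s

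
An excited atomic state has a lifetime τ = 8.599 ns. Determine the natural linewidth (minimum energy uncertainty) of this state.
38.273 neV

Using the energy-time uncertainty principle:
ΔEΔt ≥ ℏ/2

The lifetime τ represents the time uncertainty Δt.
The natural linewidth (minimum energy uncertainty) is:

ΔE = ℏ/(2τ)
ΔE = (1.055e-34 J·s) / (2 × 8.599e-09 s)
ΔE = 6.132e-27 J = 38.273 neV

This natural linewidth limits the precision of spectroscopic measurements.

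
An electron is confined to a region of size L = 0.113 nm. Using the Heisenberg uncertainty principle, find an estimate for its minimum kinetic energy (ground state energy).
745.944 meV

Using the uncertainty principle to estimate ground state energy:

1. The position uncertainty is approximately the confinement size:
   Δx ≈ L = 1.130e-10 m

2. From ΔxΔp ≥ ℏ/2, the minimum momentum uncertainty is:
   Δp ≈ ℏ/(2L) = 4.666e-25 kg·m/s

3. The kinetic energy is approximately:
   KE ≈ (Δp)²/(2m) = (4.666e-25)²/(2 × 9.109e-31 kg)
   KE ≈ 1.195e-19 J = 745.944 meV

This is an order-of-magnitude estimate of the ground state energy.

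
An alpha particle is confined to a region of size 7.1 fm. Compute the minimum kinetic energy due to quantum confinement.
25.904 keV

Using the uncertainty principle:

1. Position uncertainty: Δx ≈ 7.100e-15 m
2. Minimum momentum uncertainty: Δp = ℏ/(2Δx) = 7.427e-21 kg·m/s
3. Minimum kinetic energy:
   KE = (Δp)²/(2m) = (7.427e-21)²/(2 × 6.645e-27 kg)
   KE = 4.150e-15 J = 25.904 keV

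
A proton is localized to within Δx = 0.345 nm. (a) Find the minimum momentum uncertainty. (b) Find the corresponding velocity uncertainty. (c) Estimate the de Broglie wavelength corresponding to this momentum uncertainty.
(a) Δp_min = 1.528 × 10^-25 kg·m/s
(b) Δv_min = 91.375 m/s
(c) λ_dB = 4.335 nm

Step-by-step:

(a) From the uncertainty principle:
Δp_min = ℏ/(2Δx) = (1.055e-34 J·s)/(2 × 3.450e-10 m) = 1.528e-25 kg·m/s

(b) The velocity uncertainty:
Δv = Δp/m = (1.528e-25 kg·m/s)/(1.673e-27 kg) = 9.138e+01 m/s = 91.375 m/s

(c) The de Broglie wavelength for this momentum:
λ = h/p = (6.626e-34 J·s)/(1.528e-25 kg·m/s) = 4.335e-09 m = 4.335 nm

Note: The de Broglie wavelength is comparable to the localization size, as expected from wave-particle duality.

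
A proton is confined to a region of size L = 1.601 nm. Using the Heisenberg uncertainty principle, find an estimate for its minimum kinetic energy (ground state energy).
2.024 μeV

Using the uncertainty principle to estimate ground state energy:

1. The position uncertainty is approximately the confinement size:
   Δx ≈ L = 1.601e-09 m

2. From ΔxΔp ≥ ℏ/2, the minimum momentum uncertainty is:
   Δp ≈ ℏ/(2L) = 3.293e-26 kg·m/s

3. The kinetic energy is approximately:
   KE ≈ (Δp)²/(2m) = (3.293e-26)²/(2 × 1.673e-27 kg)
   KE ≈ 3.243e-25 J = 2.024 μeV

This is an order-of-magnitude estimate of the ground state energy.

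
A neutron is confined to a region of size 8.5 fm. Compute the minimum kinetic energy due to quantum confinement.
71.700 keV

Using the uncertainty principle:

1. Position uncertainty: Δx ≈ 8.500e-15 m
2. Minimum momentum uncertainty: Δp = ℏ/(2Δx) = 6.203e-21 kg·m/s
3. Minimum kinetic energy:
   KE = (Δp)²/(2m) = (6.203e-21)²/(2 × 1.675e-27 kg)
   KE = 1.149e-14 J = 71.700 keV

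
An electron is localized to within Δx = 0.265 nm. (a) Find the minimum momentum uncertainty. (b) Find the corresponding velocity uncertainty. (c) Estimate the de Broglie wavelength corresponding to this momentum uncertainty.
(a) Δp_min = 1.990 × 10^-25 kg·m/s
(b) Δv_min = 218.430 km/s
(c) λ_dB = 3.330 nm

Step-by-step:

(a) From the uncertainty principle:
Δp_min = ℏ/(2Δx) = (1.055e-34 J·s)/(2 × 2.650e-10 m) = 1.990e-25 kg·m/s

(b) The velocity uncertainty:
Δv = Δp/m = (1.990e-25 kg·m/s)/(9.109e-31 kg) = 2.184e+05 m/s = 218.430 km/s

(c) The de Broglie wavelength for this momentum:
λ = h/p = (6.626e-34 J·s)/(1.990e-25 kg·m/s) = 3.330e-09 m = 3.330 nm

Note: The de Broglie wavelength is comparable to the localization size, as expected from wave-particle duality.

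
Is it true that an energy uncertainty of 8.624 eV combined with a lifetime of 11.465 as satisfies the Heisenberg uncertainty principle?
No, it violates the uncertainty relation.

Calculate the product ΔEΔt:
ΔE = 8.624 eV = 1.382e-18 J
ΔEΔt = (1.382e-18 J) × (1.147e-17 s)
ΔEΔt = 1.584e-35 J·s

Compare to the minimum allowed value ℏ/2:
ℏ/2 = 5.273e-35 J·s

Since ΔEΔt = 1.584e-35 J·s < 5.273e-35 J·s = ℏ/2,
this violates the uncertainty relation.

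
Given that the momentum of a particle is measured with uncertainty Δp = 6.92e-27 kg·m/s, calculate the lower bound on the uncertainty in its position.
7.620 nm

Using the Heisenberg uncertainty principle:
ΔxΔp ≥ ℏ/2

The minimum uncertainty in position is:
Δx_min = ℏ/(2Δp)
Δx_min = (1.055e-34 J·s) / (2 × 6.920e-27 kg·m/s)
Δx_min = 7.620e-09 m = 7.620 nm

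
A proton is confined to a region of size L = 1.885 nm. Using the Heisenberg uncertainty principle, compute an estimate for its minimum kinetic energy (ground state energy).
1.460 μeV

Using the uncertainty principle to estimate ground state energy:

1. The position uncertainty is approximately the confinement size:
   Δx ≈ L = 1.885e-09 m

2. From ΔxΔp ≥ ℏ/2, the minimum momentum uncertainty is:
   Δp ≈ ℏ/(2L) = 2.797e-26 kg·m/s

3. The kinetic energy is approximately:
   KE ≈ (Δp)²/(2m) = (2.797e-26)²/(2 × 1.673e-27 kg)
   KE ≈ 2.339e-25 J = 1.460 μeV

This is an order-of-magnitude estimate of the ground state energy.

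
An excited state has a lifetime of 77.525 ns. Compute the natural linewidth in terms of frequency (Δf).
1.026 MHz

Using the energy-time uncertainty principle and E = hf:
ΔEΔt ≥ ℏ/2
hΔf·Δt ≥ ℏ/2

The minimum frequency uncertainty is:
Δf = ℏ/(2hτ) = 1/(4πτ)
Δf = 1/(4π × 7.753e-08 s)
Δf = 1.026e+06 Hz = 1.026 MHz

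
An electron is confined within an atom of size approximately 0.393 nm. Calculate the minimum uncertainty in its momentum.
1.342 × 10^-25 kg·m/s

Using the Heisenberg uncertainty principle:
ΔxΔp ≥ ℏ/2

With Δx ≈ L = 3.930e-10 m (the confinement size):
Δp_min = ℏ/(2Δx)
Δp_min = (1.055e-34 J·s) / (2 × 3.930e-10 m)
Δp_min = 1.342e-25 kg·m/s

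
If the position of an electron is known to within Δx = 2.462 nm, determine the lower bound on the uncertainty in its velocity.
23.511 km/s

Using the Heisenberg uncertainty principle and Δp = mΔv:
ΔxΔp ≥ ℏ/2
Δx(mΔv) ≥ ℏ/2

The minimum uncertainty in velocity is:
Δv_min = ℏ/(2mΔx)
Δv_min = (1.055e-34 J·s) / (2 × 9.109e-31 kg × 2.462e-09 m)
Δv_min = 2.351e+04 m/s = 23.511 km/s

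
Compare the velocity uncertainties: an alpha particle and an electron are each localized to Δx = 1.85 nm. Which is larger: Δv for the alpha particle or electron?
The electron has the larger minimum velocity uncertainty, by a ratio of 7294.3.

For both particles, Δp_min = ℏ/(2Δx) = 2.850e-26 kg·m/s (same for both).

The velocity uncertainty is Δv = Δp/m:
- alpha particle: Δv = 2.850e-26 / 6.645e-27 = 4.289e+00 m/s = 4.289 m/s
- electron: Δv = 2.850e-26 / 9.109e-31 = 3.129e+04 m/s = 31.289 km/s

Ratio: 3.129e+04 / 4.289e+00 = 7294.3

The lighter particle has larger velocity uncertainty because Δv ∝ 1/m.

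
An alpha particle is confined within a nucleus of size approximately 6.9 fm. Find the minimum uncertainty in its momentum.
7.642 × 10^-21 kg·m/s

Using the Heisenberg uncertainty principle:
ΔxΔp ≥ ℏ/2

With Δx ≈ L = 6.900e-15 m (the confinement size):
Δp_min = ℏ/(2Δx)
Δp_min = (1.055e-34 J·s) / (2 × 6.900e-15 m)
Δp_min = 7.642e-21 kg·m/s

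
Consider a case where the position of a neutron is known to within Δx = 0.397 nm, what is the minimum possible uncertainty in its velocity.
79.298 m/s

Using the Heisenberg uncertainty principle and Δp = mΔv:
ΔxΔp ≥ ℏ/2
Δx(mΔv) ≥ ℏ/2

The minimum uncertainty in velocity is:
Δv_min = ℏ/(2mΔx)
Δv_min = (1.055e-34 J·s) / (2 × 1.675e-27 kg × 3.970e-10 m)
Δv_min = 7.930e+01 m/s = 79.298 m/s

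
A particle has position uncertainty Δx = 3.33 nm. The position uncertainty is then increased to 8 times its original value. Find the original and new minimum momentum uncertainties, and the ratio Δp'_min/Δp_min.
Original Δp_min = 1.583 × 10^-26 kg·m/s; new Δp'_min = 1.979 × 10^-27 kg·m/s; ratio Δp'_min/Δp_min = 1/8.

From the uncertainty principle ΔxΔp ≥ ℏ/2, the minimum momentum uncertainty is Δp_min = ℏ/(2Δx).

Original (Δx = 3.33 nm = 3.330e-09 m):
Δp_min = (1.055e-34 J·s)/(2 × 3.330e-09 m) = 1.583e-26 kg·m/s

When Δx → 8Δx:
Δp'_min = ℏ/(2 × 8Δx) = (1/8) × ℏ/(2Δx) = (1/8) × Δp_min
Δp'_min = 1/8 × 1.583e-26 kg·m/s = 1.979e-27 kg·m/s

Since Δp_min ∝ 1/Δx, when Δx is increased to 8 times its original value, Δp_min decreases to 1/8 of its original value.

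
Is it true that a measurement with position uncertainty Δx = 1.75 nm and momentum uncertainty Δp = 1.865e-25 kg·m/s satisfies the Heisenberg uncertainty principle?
Yes, it satisfies the uncertainty principle.

Calculate the product ΔxΔp:
ΔxΔp = (1.750e-09 m) × (1.865e-25 kg·m/s)
ΔxΔp = 3.264e-34 J·s

Compare to the minimum allowed value ℏ/2:
ℏ/2 = 5.273e-35 J·s

Since ΔxΔp = 3.264e-34 J·s ≥ 5.273e-35 J·s = ℏ/2,
the measurement satisfies the uncertainty principle.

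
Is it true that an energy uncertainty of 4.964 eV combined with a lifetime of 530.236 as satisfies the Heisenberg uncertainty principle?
Yes, it satisfies the uncertainty relation.

Calculate the product ΔEΔt:
ΔE = 4.964 eV = 7.953e-19 J
ΔEΔt = (7.953e-19 J) × (5.302e-16 s)
ΔEΔt = 4.217e-34 J·s

Compare to the minimum allowed value ℏ/2:
ℏ/2 = 5.273e-35 J·s

Since ΔEΔt = 4.217e-34 J·s ≥ 5.273e-35 J·s = ℏ/2,
this satisfies the uncertainty relation.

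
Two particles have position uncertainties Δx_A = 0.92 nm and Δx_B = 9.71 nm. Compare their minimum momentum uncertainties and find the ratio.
Particle A has the larger minimum momentum uncertainty, by a factor of 10.55.

For each particle, the minimum momentum uncertainty is Δp_min = ℏ/(2Δx):

Particle A: Δp_A = ℏ/(2×9.200e-10 m) = 5.731e-26 kg·m/s
Particle B: Δp_B = ℏ/(2×9.710e-09 m) = 5.430e-27 kg·m/s

Ratio: Δp_A/Δp_B = 10.55

Since Δp_min ∝ 1/Δx, the particle with smaller position uncertainty (A) has larger momentum uncertainty.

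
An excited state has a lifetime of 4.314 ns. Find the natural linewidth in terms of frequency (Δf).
18.446 MHz

Using the energy-time uncertainty principle and E = hf:
ΔEΔt ≥ ℏ/2
hΔf·Δt ≥ ℏ/2

The minimum frequency uncertainty is:
Δf = ℏ/(2hτ) = 1/(4πτ)
Δf = 1/(4π × 4.314e-09 s)
Δf = 1.845e+07 Hz = 18.446 MHz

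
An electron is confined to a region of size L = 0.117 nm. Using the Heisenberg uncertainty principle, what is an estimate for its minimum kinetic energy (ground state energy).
695.811 meV

Using the uncertainty principle to estimate ground state energy:

1. The position uncertainty is approximately the confinement size:
   Δx ≈ L = 1.170e-10 m

2. From ΔxΔp ≥ ℏ/2, the minimum momentum uncertainty is:
   Δp ≈ ℏ/(2L) = 4.507e-25 kg·m/s

3. The kinetic energy is approximately:
   KE ≈ (Δp)²/(2m) = (4.507e-25)²/(2 × 9.109e-31 kg)
   KE ≈ 1.115e-19 J = 695.811 meV

This is an order-of-magnitude estimate of the ground state energy.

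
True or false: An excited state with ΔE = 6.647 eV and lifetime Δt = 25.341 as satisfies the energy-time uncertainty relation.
No, it violates the uncertainty relation.

Calculate the product ΔEΔt:
ΔE = 6.647 eV = 1.065e-18 J
ΔEΔt = (1.065e-18 J) × (2.534e-17 s)
ΔEΔt = 2.699e-35 J·s

Compare to the minimum allowed value ℏ/2:
ℏ/2 = 5.273e-35 J·s

Since ΔEΔt = 2.699e-35 J·s < 5.273e-35 J·s = ℏ/2,
this violates the uncertainty relation.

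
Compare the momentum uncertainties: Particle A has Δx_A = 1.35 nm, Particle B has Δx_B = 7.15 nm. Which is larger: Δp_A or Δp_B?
Particle A has the larger minimum momentum uncertainty, by a factor of 5.30.

For each particle, the minimum momentum uncertainty is Δp_min = ℏ/(2Δx):

Particle A: Δp_A = ℏ/(2×1.350e-09 m) = 3.906e-26 kg·m/s
Particle B: Δp_B = ℏ/(2×7.150e-09 m) = 7.375e-27 kg·m/s

Ratio: Δp_A/Δp_B = 5.30

Since Δp_min ∝ 1/Δx, the particle with smaller position uncertainty (A) has larger momentum uncertainty.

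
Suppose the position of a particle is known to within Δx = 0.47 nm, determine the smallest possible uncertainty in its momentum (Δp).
1.122 × 10^-25 kg·m/s

Using the Heisenberg uncertainty principle:
ΔxΔp ≥ ℏ/2

The minimum uncertainty in momentum is:
Δp_min = ℏ/(2Δx)
Δp_min = (1.055e-34 J·s) / (2 × 4.700e-10 m)
Δp_min = 1.122e-25 kg·m/s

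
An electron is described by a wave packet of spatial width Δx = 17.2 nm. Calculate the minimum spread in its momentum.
3.066 × 10^-27 kg·m/s

For a wave packet, the spatial width Δx and momentum spread Δp are related by the uncertainty principle:
ΔxΔp ≥ ℏ/2

The minimum momentum spread is:
Δp_min = ℏ/(2Δx)
Δp_min = (1.055e-34 J·s) / (2 × 1.720e-08 m)
Δp_min = 3.066e-27 kg·m/s

A wave packet cannot have both a well-defined position and well-defined momentum.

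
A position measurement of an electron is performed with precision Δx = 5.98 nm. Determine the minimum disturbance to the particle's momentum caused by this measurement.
8.817 × 10^-27 kg·m/s

The uncertainty principle implies that measuring position disturbs momentum:
ΔxΔp ≥ ℏ/2

When we measure position with precision Δx, we necessarily introduce a momentum uncertainty:
Δp ≥ ℏ/(2Δx)
Δp_min = (1.055e-34 J·s) / (2 × 5.980e-09 m)
Δp_min = 8.817e-27 kg·m/s

The more precisely we measure position, the greater the momentum disturbance.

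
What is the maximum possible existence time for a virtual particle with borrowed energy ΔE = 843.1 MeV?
3.904 × 10^-25 s

Using the energy-time uncertainty principle:
ΔEΔt ≥ ℏ/2

For a virtual particle borrowing energy ΔE, the maximum lifetime is:
Δt_max = ℏ/(2ΔE)

Converting energy:
ΔE = 843.1 MeV = 1.351e-10 J

Δt_max = (1.055e-34 J·s) / (2 × 1.351e-10 J)
Δt_max = 3.904e-25 s = 3.904 × 10^-25 s

Virtual particles with higher borrowed energy exist for shorter times.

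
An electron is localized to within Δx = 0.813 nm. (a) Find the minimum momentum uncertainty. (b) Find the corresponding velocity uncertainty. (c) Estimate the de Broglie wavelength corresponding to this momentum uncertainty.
(a) Δp_min = 6.486 × 10^-26 kg·m/s
(b) Δv_min = 71.198 km/s
(c) λ_dB = 10.216 nm

Step-by-step:

(a) From the uncertainty principle:
Δp_min = ℏ/(2Δx) = (1.055e-34 J·s)/(2 × 8.130e-10 m) = 6.486e-26 kg·m/s

(b) The velocity uncertainty:
Δv = Δp/m = (6.486e-26 kg·m/s)/(9.109e-31 kg) = 7.120e+04 m/s = 71.198 km/s

(c) The de Broglie wavelength for this momentum:
λ = h/p = (6.626e-34 J·s)/(6.486e-26 kg·m/s) = 1.022e-08 m = 10.216 nm

Note: The de Broglie wavelength is comparable to the localization size, as expected from wave-particle duality.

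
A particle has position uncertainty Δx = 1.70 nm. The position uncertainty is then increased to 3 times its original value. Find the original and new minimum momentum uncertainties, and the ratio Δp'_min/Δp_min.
Original Δp_min = 3.102 × 10^-26 kg·m/s; new Δp'_min = 1.034 × 10^-26 kg·m/s; ratio Δp'_min/Δp_min = 1/3.

From the uncertainty principle ΔxΔp ≥ ℏ/2, the minimum momentum uncertainty is Δp_min = ℏ/(2Δx).

Original (Δx = 1.70 nm = 1.700e-09 m):
Δp_min = (1.055e-34 J·s)/(2 × 1.700e-09 m) = 3.102e-26 kg·m/s

When Δx → 3Δx:
Δp'_min = ℏ/(2 × 3Δx) = (1/3) × ℏ/(2Δx) = (1/3) × Δp_min
Δp'_min = 1/3 × 3.102e-26 kg·m/s = 1.034e-26 kg·m/s

Since Δp_min ∝ 1/Δx, when Δx is increased to 3 times its original value, Δp_min decreases to 1/3 of its original value.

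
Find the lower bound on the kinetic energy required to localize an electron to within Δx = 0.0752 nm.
1.684 eV

Localizing a particle requires giving it sufficient momentum uncertainty:

1. From uncertainty principle: Δp ≥ ℏ/(2Δx)
   Δp_min = (1.055e-34 J·s) / (2 × 7.520e-11 m)
   Δp_min = 7.012e-25 kg·m/s

2. This momentum uncertainty corresponds to kinetic energy:
   KE ≈ (Δp)²/(2m) = (7.012e-25)²/(2 × 9.109e-31 kg)
   KE = 2.699e-19 J = 1.684 eV

Tighter localization requires more energy.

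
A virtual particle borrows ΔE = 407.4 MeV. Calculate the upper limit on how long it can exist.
8.078 × 10^-25 s

Using the energy-time uncertainty principle:
ΔEΔt ≥ ℏ/2

For a virtual particle borrowing energy ΔE, the maximum lifetime is:
Δt_max = ℏ/(2ΔE)

Converting energy:
ΔE = 407.4 MeV = 6.527e-11 J

Δt_max = (1.055e-34 J·s) / (2 × 6.527e-11 J)
Δt_max = 8.078e-25 s = 8.078 × 10^-25 s

Virtual particles with higher borrowed energy exist for shorter times.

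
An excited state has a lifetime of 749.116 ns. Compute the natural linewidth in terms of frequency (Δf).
106.229 kHz

Using the energy-time uncertainty principle and E = hf:
ΔEΔt ≥ ℏ/2
hΔf·Δt ≥ ℏ/2

The minimum frequency uncertainty is:
Δf = ℏ/(2hτ) = 1/(4πτ)
Δf = 1/(4π × 7.491e-07 s)
Δf = 1.062e+05 Hz = 106.229 kHz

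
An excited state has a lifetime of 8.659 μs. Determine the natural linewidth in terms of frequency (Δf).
9.190 kHz

Using the energy-time uncertainty principle and E = hf:
ΔEΔt ≥ ℏ/2
hΔf·Δt ≥ ℏ/2

The minimum frequency uncertainty is:
Δf = ℏ/(2hτ) = 1/(4πτ)
Δf = 1/(4π × 8.659e-06 s)
Δf = 9.190e+03 Hz = 9.190 kHz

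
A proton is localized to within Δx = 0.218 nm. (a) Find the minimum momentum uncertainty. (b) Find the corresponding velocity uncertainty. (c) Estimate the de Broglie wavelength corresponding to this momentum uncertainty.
(a) Δp_min = 2.419 × 10^-25 kg·m/s
(b) Δv_min = 144.608 m/s
(c) λ_dB = 2.739 nm

Step-by-step:

(a) From the uncertainty principle:
Δp_min = ℏ/(2Δx) = (1.055e-34 J·s)/(2 × 2.180e-10 m) = 2.419e-25 kg·m/s

(b) The velocity uncertainty:
Δv = Δp/m = (2.419e-25 kg·m/s)/(1.673e-27 kg) = 1.446e+02 m/s = 144.608 m/s

(c) The de Broglie wavelength for this momentum:
λ = h/p = (6.626e-34 J·s)/(2.419e-25 kg·m/s) = 2.739e-09 m = 2.739 nm

Note: The de Broglie wavelength is comparable to the localization size, as expected from wave-particle duality.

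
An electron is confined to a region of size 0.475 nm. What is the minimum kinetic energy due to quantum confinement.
42.216 meV

Using the uncertainty principle:

1. Position uncertainty: Δx ≈ 4.750e-10 m
2. Minimum momentum uncertainty: Δp = ℏ/(2Δx) = 1.110e-25 kg·m/s
3. Minimum kinetic energy:
   KE = (Δp)²/(2m) = (1.110e-25)²/(2 × 9.109e-31 kg)
   KE = 6.764e-21 J = 42.216 meV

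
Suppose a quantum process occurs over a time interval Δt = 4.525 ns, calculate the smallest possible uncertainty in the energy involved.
72.731 neV

Using the energy-time uncertainty principle:
ΔEΔt ≥ ℏ/2

The minimum uncertainty in energy is:
ΔE_min = ℏ/(2Δt)
ΔE_min = (1.055e-34 J·s) / (2 × 4.525e-09 s)
ΔE_min = 1.165e-26 J = 72.731 neV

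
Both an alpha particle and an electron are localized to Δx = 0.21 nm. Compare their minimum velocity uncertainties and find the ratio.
The electron has the larger minimum velocity uncertainty, by a ratio of 7294.3.

For both particles, Δp_min = ℏ/(2Δx) = 2.511e-25 kg·m/s (same for both).

The velocity uncertainty is Δv = Δp/m:
- alpha particle: Δv = 2.511e-25 / 6.645e-27 = 3.779e+01 m/s = 37.788 m/s
- electron: Δv = 2.511e-25 / 9.109e-31 = 2.756e+05 m/s = 275.637 km/s

Ratio: 2.756e+05 / 3.779e+01 = 7294.3

The lighter particle has larger velocity uncertainty because Δv ∝ 1/m.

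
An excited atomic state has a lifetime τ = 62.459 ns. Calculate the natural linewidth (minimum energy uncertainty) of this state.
5.269 neV

Using the energy-time uncertainty principle:
ΔEΔt ≥ ℏ/2

The lifetime τ represents the time uncertainty Δt.
The natural linewidth (minimum energy uncertainty) is:

ΔE = ℏ/(2τ)
ΔE = (1.055e-34 J·s) / (2 × 6.246e-08 s)
ΔE = 8.442e-28 J = 5.269 neV

This natural linewidth limits the precision of spectroscopic measurements.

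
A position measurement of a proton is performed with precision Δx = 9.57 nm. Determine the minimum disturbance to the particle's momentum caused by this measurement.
5.510 × 10^-27 kg·m/s

The uncertainty principle implies that measuring position disturbs momentum:
ΔxΔp ≥ ℏ/2

When we measure position with precision Δx, we necessarily introduce a momentum uncertainty:
Δp ≥ ℏ/(2Δx)
Δp_min = (1.055e-34 J·s) / (2 × 9.570e-09 m)
Δp_min = 5.510e-27 kg·m/s

The more precisely we measure position, the greater the momentum disturbance.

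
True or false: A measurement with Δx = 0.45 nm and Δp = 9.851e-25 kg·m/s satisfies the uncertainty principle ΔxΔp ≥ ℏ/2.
Yes, it satisfies the uncertainty principle.

Calculate the product ΔxΔp:
ΔxΔp = (4.500e-10 m) × (9.851e-25 kg·m/s)
ΔxΔp = 4.433e-34 J·s

Compare to the minimum allowed value ℏ/2:
ℏ/2 = 5.273e-35 J·s

Since ΔxΔp = 4.433e-34 J·s ≥ 5.273e-35 J·s = ℏ/2,
the measurement satisfies the uncertainty principle.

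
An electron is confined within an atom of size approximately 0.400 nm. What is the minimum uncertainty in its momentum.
1.318 × 10^-25 kg·m/s

Using the Heisenberg uncertainty principle:
ΔxΔp ≥ ℏ/2

With Δx ≈ L = 4.000e-10 m (the confinement size):
Δp_min = ℏ/(2Δx)
Δp_min = (1.055e-34 J·s) / (2 × 4.000e-10 m)
Δp_min = 1.318e-25 kg·m/s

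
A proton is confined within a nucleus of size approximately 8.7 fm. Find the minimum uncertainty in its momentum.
6.061 × 10^-21 kg·m/s

Using the Heisenberg uncertainty principle:
ΔxΔp ≥ ℏ/2

With Δx ≈ L = 8.700e-15 m (the confinement size):
Δp_min = ℏ/(2Δx)
Δp_min = (1.055e-34 J·s) / (2 × 8.700e-15 m)
Δp_min = 6.061e-21 kg·m/s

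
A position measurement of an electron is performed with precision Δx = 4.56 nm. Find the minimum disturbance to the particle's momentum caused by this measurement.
1.156 × 10^-26 kg·m/s

The uncertainty principle implies that measuring position disturbs momentum:
ΔxΔp ≥ ℏ/2

When we measure position with precision Δx, we necessarily introduce a momentum uncertainty:
Δp ≥ ℏ/(2Δx)
Δp_min = (1.055e-34 J·s) / (2 × 4.560e-09 m)
Δp_min = 1.156e-26 kg·m/s

The more precisely we measure position, the greater the momentum disturbance.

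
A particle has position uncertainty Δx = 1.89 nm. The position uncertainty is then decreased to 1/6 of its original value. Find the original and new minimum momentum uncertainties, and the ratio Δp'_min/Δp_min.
Original Δp_min = 2.790 × 10^-26 kg·m/s; new Δp'_min = 1.674 × 10^-25 kg·m/s; ratio Δp'_min/Δp_min = 6.

From the uncertainty principle ΔxΔp ≥ ℏ/2, the minimum momentum uncertainty is Δp_min = ℏ/(2Δx).

Original (Δx = 1.89 nm = 1.890e-09 m):
Δp_min = (1.055e-34 J·s)/(2 × 1.890e-09 m) = 2.790e-26 kg·m/s

When Δx → (1/6)Δx:
Δp'_min = ℏ/(2 × (1/6)Δx) = 6 × ℏ/(2Δx) = 6 × Δp_min
Δp'_min = 6 × 2.790e-26 kg·m/s = 1.674e-25 kg·m/s

Since Δp_min ∝ 1/Δx, when Δx is decreased to 1/6 of its original value, Δp_min increases to 6 times its original value.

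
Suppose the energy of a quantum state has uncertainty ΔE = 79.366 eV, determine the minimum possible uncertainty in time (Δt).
4.147 as

Using the energy-time uncertainty principle:
ΔEΔt ≥ ℏ/2

The minimum uncertainty in time is:
Δt_min = ℏ/(2ΔE)
Δt_min = (1.055e-34 J·s) / (2 × 1.272e-17 J)
Δt_min = 4.147e-18 s = 4.147 as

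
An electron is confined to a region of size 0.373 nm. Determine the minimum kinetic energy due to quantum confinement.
68.461 meV

Using the uncertainty principle:

1. Position uncertainty: Δx ≈ 3.730e-10 m
2. Minimum momentum uncertainty: Δp = ℏ/(2Δx) = 1.414e-25 kg·m/s
3. Minimum kinetic energy:
   KE = (Δp)²/(2m) = (1.414e-25)²/(2 × 9.109e-31 kg)
   KE = 1.097e-20 J = 68.461 meV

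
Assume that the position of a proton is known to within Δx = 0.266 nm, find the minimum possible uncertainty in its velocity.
118.513 m/s

Using the Heisenberg uncertainty principle and Δp = mΔv:
ΔxΔp ≥ ℏ/2
Δx(mΔv) ≥ ℏ/2

The minimum uncertainty in velocity is:
Δv_min = ℏ/(2mΔx)
Δv_min = (1.055e-34 J·s) / (2 × 1.673e-27 kg × 2.660e-10 m)
Δv_min = 1.185e+02 m/s = 118.513 m/s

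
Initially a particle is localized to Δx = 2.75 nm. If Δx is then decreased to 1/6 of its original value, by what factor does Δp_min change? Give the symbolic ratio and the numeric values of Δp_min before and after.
Original Δp_min = 1.917 × 10^-26 kg·m/s; new Δp'_min = 1.150 × 10^-25 kg·m/s; ratio Δp'_min/Δp_min = 6.

From the uncertainty principle ΔxΔp ≥ ℏ/2, the minimum momentum uncertainty is Δp_min = ℏ/(2Δx).

Original (Δx = 2.75 nm = 2.750e-09 m):
Δp_min = (1.055e-34 J·s)/(2 × 2.750e-09 m) = 1.917e-26 kg·m/s

When Δx → (1/6)Δx:
Δp'_min = ℏ/(2 × (1/6)Δx) = 6 × ℏ/(2Δx) = 6 × Δp_min
Δp'_min = 6 × 1.917e-26 kg·m/s = 1.150e-25 kg·m/s

Since Δp_min ∝ 1/Δx, when Δx is decreased to 1/6 of its original value, Δp_min increases to 6 times its original value.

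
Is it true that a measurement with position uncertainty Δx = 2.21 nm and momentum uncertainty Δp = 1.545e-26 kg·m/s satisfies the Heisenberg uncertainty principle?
No, it violates the uncertainty principle (impossible measurement).

Calculate the product ΔxΔp:
ΔxΔp = (2.210e-09 m) × (1.545e-26 kg·m/s)
ΔxΔp = 3.414e-35 J·s

Compare to the minimum allowed value ℏ/2:
ℏ/2 = 5.273e-35 J·s

Since ΔxΔp = 3.414e-35 J·s < 5.273e-35 J·s = ℏ/2,
the measurement violates the uncertainty principle.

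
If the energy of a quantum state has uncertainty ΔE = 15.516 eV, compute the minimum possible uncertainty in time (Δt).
21.211 as

Using the energy-time uncertainty principle:
ΔEΔt ≥ ℏ/2

The minimum uncertainty in time is:
Δt_min = ℏ/(2ΔE)
Δt_min = (1.055e-34 J·s) / (2 × 2.486e-18 J)
Δt_min = 2.121e-17 s = 21.211 as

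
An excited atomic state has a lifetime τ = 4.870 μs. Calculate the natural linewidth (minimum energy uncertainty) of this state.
67.578 peV

Using the energy-time uncertainty principle:
ΔEΔt ≥ ℏ/2

The lifetime τ represents the time uncertainty Δt.
The natural linewidth (minimum energy uncertainty) is:

ΔE = ℏ/(2τ)
ΔE = (1.055e-34 J·s) / (2 × 4.870e-06 s)
ΔE = 1.083e-29 J = 67.578 peV

This natural linewidth limits the precision of spectroscopic measurements.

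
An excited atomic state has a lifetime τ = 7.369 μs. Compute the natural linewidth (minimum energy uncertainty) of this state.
44.661 peV

Using the energy-time uncertainty principle:
ΔEΔt ≥ ℏ/2

The lifetime τ represents the time uncertainty Δt.
The natural linewidth (minimum energy uncertainty) is:

ΔE = ℏ/(2τ)
ΔE = (1.055e-34 J·s) / (2 × 7.369e-06 s)
ΔE = 7.155e-30 J = 44.661 peV

This natural linewidth limits the precision of spectroscopic measurements.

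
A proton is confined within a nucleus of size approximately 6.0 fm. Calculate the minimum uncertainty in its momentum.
8.788 × 10^-21 kg·m/s

Using the Heisenberg uncertainty principle:
ΔxΔp ≥ ℏ/2

With Δx ≈ L = 6.000e-15 m (the confinement size):
Δp_min = ℏ/(2Δx)
Δp_min = (1.055e-34 J·s) / (2 × 6.000e-15 m)
Δp_min = 8.788e-21 kg·m/s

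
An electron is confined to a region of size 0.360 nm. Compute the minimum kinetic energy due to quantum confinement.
73.495 meV

Using the uncertainty principle:

1. Position uncertainty: Δx ≈ 3.600e-10 m
2. Minimum momentum uncertainty: Δp = ℏ/(2Δx) = 1.465e-25 kg·m/s
3. Minimum kinetic energy:
   KE = (Δp)²/(2m) = (1.465e-25)²/(2 × 9.109e-31 kg)
   KE = 1.178e-20 J = 73.495 meV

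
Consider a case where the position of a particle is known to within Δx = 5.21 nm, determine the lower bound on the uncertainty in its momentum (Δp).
1.012 × 10^-26 kg·m/s

Using the Heisenberg uncertainty principle:
ΔxΔp ≥ ℏ/2

The minimum uncertainty in momentum is:
Δp_min = ℏ/(2Δx)
Δp_min = (1.055e-34 J·s) / (2 × 5.210e-09 m)
Δp_min = 1.012e-26 kg·m/s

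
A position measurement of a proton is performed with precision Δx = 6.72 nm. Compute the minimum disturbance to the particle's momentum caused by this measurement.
7.847 × 10^-27 kg·m/s

The uncertainty principle implies that measuring position disturbs momentum:
ΔxΔp ≥ ℏ/2

When we measure position with precision Δx, we necessarily introduce a momentum uncertainty:
Δp ≥ ℏ/(2Δx)
Δp_min = (1.055e-34 J·s) / (2 × 6.720e-09 m)
Δp_min = 7.847e-27 kg·m/s

The more precisely we measure position, the greater the momentum disturbance.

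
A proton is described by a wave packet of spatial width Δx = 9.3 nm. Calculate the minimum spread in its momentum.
5.670 × 10^-27 kg·m/s

For a wave packet, the spatial width Δx and momentum spread Δp are related by the uncertainty principle:
ΔxΔp ≥ ℏ/2

The minimum momentum spread is:
Δp_min = ℏ/(2Δx)
Δp_min = (1.055e-34 J·s) / (2 × 9.300e-09 m)
Δp_min = 5.670e-27 kg·m/s

A wave packet cannot have both a well-defined position and well-defined momentum.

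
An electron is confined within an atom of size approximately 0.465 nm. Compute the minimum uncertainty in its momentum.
1.134 × 10^-25 kg·m/s

Using the Heisenberg uncertainty principle:
ΔxΔp ≥ ℏ/2

With Δx ≈ L = 4.650e-10 m (the confinement size):
Δp_min = ℏ/(2Δx)
Δp_min = (1.055e-34 J·s) / (2 × 4.650e-10 m)
Δp_min = 1.134e-25 kg·m/s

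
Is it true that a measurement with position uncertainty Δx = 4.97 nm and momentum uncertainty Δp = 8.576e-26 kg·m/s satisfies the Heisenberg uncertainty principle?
Yes, it satisfies the uncertainty principle.

Calculate the product ΔxΔp:
ΔxΔp = (4.970e-09 m) × (8.576e-26 kg·m/s)
ΔxΔp = 4.262e-34 J·s

Compare to the minimum allowed value ℏ/2:
ℏ/2 = 5.273e-35 J·s

Since ΔxΔp = 4.262e-34 J·s ≥ 5.273e-35 J·s = ℏ/2,
the measurement satisfies the uncertainty principle.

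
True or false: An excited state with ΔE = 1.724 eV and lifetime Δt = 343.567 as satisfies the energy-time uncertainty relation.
Yes, it satisfies the uncertainty relation.

Calculate the product ΔEΔt:
ΔE = 1.724 eV = 2.762e-19 J
ΔEΔt = (2.762e-19 J) × (3.436e-16 s)
ΔEΔt = 9.490e-35 J·s

Compare to the minimum allowed value ℏ/2:
ℏ/2 = 5.273e-35 J·s

Since ΔEΔt = 9.490e-35 J·s ≥ 5.273e-35 J·s = ℏ/2,
this satisfies the uncertainty relation.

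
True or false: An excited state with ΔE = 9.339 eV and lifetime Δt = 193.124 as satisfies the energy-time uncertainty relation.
Yes, it satisfies the uncertainty relation.

Calculate the product ΔEΔt:
ΔE = 9.339 eV = 1.496e-18 J
ΔEΔt = (1.496e-18 J) × (1.931e-16 s)
ΔEΔt = 2.890e-34 J·s

Compare to the minimum allowed value ℏ/2:
ℏ/2 = 5.273e-35 J·s

Since ΔEΔt = 2.890e-34 J·s ≥ 5.273e-35 J·s = ℏ/2,
this satisfies the uncertainty relation.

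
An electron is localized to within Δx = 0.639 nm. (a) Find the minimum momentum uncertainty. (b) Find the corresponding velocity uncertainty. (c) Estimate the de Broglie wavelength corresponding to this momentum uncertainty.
(a) Δp_min = 8.252 × 10^-26 kg·m/s
(b) Δv_min = 90.585 km/s
(c) λ_dB = 8.030 nm

Step-by-step:

(a) From the uncertainty principle:
Δp_min = ℏ/(2Δx) = (1.055e-34 J·s)/(2 × 6.390e-10 m) = 8.252e-26 kg·m/s

(b) The velocity uncertainty:
Δv = Δp/m = (8.252e-26 kg·m/s)/(9.109e-31 kg) = 9.059e+04 m/s = 90.585 km/s

(c) The de Broglie wavelength for this momentum:
λ = h/p = (6.626e-34 J·s)/(8.252e-26 kg·m/s) = 8.030e-09 m = 8.030 nm

Note: The de Broglie wavelength is comparable to the localization size, as expected from wave-particle duality.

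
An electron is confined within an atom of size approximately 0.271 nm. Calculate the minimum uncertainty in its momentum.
1.946 × 10^-25 kg·m/s

Using the Heisenberg uncertainty principle:
ΔxΔp ≥ ℏ/2

With Δx ≈ L = 2.710e-10 m (the confinement size):
Δp_min = ℏ/(2Δx)
Δp_min = (1.055e-34 J·s) / (2 × 2.710e-10 m)
Δp_min = 1.946e-25 kg·m/s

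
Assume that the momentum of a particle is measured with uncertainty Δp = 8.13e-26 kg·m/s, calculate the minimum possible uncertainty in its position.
648.568 pm

Using the Heisenberg uncertainty principle:
ΔxΔp ≥ ℏ/2

The minimum uncertainty in position is:
Δx_min = ℏ/(2Δp)
Δx_min = (1.055e-34 J·s) / (2 × 8.130e-26 kg·m/s)
Δx_min = 6.486e-10 m = 648.568 pm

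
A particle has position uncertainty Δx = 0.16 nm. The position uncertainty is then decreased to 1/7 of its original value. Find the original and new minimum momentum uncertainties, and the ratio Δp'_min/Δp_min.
Original Δp_min = 3.296 × 10^-25 kg·m/s; new Δp'_min = 2.307 × 10^-24 kg·m/s; ratio Δp'_min/Δp_min = 7.

From the uncertainty principle ΔxΔp ≥ ℏ/2, the minimum momentum uncertainty is Δp_min = ℏ/(2Δx).

Original (Δx = 0.16 nm = 1.600e-10 m):
Δp_min = (1.055e-34 J·s)/(2 × 1.600e-10 m) = 3.296e-25 kg·m/s

When Δx → (1/7)Δx:
Δp'_min = ℏ/(2 × (1/7)Δx) = 7 × ℏ/(2Δx) = 7 × Δp_min
Δp'_min = 7 × 3.296e-25 kg·m/s = 2.307e-24 kg·m/s

Since Δp_min ∝ 1/Δx, when Δx is decreased to 1/7 of its original value, Δp_min increases to 7 times its original value.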